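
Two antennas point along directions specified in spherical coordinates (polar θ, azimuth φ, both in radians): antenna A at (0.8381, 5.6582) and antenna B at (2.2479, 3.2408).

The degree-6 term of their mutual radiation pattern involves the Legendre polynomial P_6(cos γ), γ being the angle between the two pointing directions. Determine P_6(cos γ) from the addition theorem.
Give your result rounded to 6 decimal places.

-0.398921

Summing Y*_{l m}(θ₁,φ₁)·Y_{l m}(θ₂,φ₂) over m ∈ [−6, 6]; prefactor 4π/(2·6+1) = 0.966644:
  [-6]  conj(Y_{6,-6})(Ω₁) = (-0.066896, 0.046588) ; Y_{6,-6}(Ω₂) = (0.089658, -0.060715) ; Δ = (-0.003169, 0.008239)
  [-5]  conj(Y_{6,-5})(Ω₁) = (-0.254059, -0.004235) ; Y_{6,-5}(Ω₂) = (0.265192, -0.143513) ; Δ = (-0.067982, 0.035338)
  [-4]  conj(Y_{6,-4})(Ω₁) = (-0.342261, -0.255708) ; Y_{6,-4}(Ω₂) = (0.402878, -0.168831) ; Δ = (-0.181061, -0.045235)
  [-3]  conj(Y_{6,-3})(Ω₁) = (-0.102991, -0.328102) ; Y_{6,-3}(Ω₂) = (0.243479, -0.074683) ; Δ = (-0.049580, -0.072194)
  [-2]  conj(Y_{6,-2})(Ω₁) = (-0.025413, 0.076474) ; Y_{6,-2}(Ω₂) = (-0.190227, 0.038247) ; Δ = (0.001909, -0.015519)
  [-1]  conj(Y_{6,-1})(Ω₁) = (-0.301762, 0.217710) ; Y_{6,-1}(Ω₂) = (-0.338584, 0.033701) ; Δ = (0.094835, -0.083883)
  [+0]  conj(Y_{6,0})(Ω₁) = (-0.024681, -0.000000) ; Y_{6,0}(Ω₂) = (0.104946, 0.000000) ; Δ = (-0.002590, -0.000000)
  [+1]  conj(Y_{6,1})(Ω₁) = (0.301762, 0.217710) ; Y_{6,1}(Ω₂) = (0.338584, 0.033701) ; Δ = (0.094835, 0.083883)
  [+2]  conj(Y_{6,2})(Ω₁) = (-0.025413, -0.076474) ; Y_{6,2}(Ω₂) = (-0.190227, -0.038247) ; Δ = (0.001909, 0.015519)
  [+3]  conj(Y_{6,3})(Ω₁) = (0.102991, -0.328102) ; Y_{6,3}(Ω₂) = (-0.243479, -0.074683) ; Δ = (-0.049580, 0.072194)
  [+4]  conj(Y_{6,4})(Ω₁) = (-0.342261, 0.255708) ; Y_{6,4}(Ω₂) = (0.402878, 0.168831) ; Δ = (-0.181061, 0.045235)
  [+5]  conj(Y_{6,5})(Ω₁) = (0.254059, -0.004235) ; Y_{6,5}(Ω₂) = (-0.265192, -0.143513) ; Δ = (-0.067982, -0.035338)
  [+6]  conj(Y_{6,6})(Ω₁) = (-0.066896, -0.046588) ; Y_{6,6}(Ω₂) = (0.089658, 0.060715) ; Δ = (-0.003169, -0.008239)
Accumulated sum (-0.412687, 0.000000); after 4π/(2l+1) scaling, (-0.398921, 0.000000) ⇒ P_6 = -0.398921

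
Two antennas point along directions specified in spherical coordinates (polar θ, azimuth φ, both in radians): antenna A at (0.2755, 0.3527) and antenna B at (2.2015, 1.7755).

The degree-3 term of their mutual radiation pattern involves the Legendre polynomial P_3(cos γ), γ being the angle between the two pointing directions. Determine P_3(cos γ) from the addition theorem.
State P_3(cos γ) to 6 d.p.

Term-by-term m-sum for l=3 (normalisation 4π/7 = 1.795196):
  term(m=-3) = -0.000793+0.001667i   from Y*(Ω₁)=+0.004120+0.007319i, Y(Ω₂)=+0.126642+0.179619i
  term(m=-2) = +0.027363+0.008344i   from Y*(Ω₁)=+0.055407+0.047182i, Y(Ω₂)=+0.360604-0.156476i
  term(m=-1) = +0.009074-0.060866i   from Y*(Ω₁)=+0.299484+0.110237i, Y(Ω₂)=-0.039198-0.188806i
  term(m=+0) = +0.162459+0.000000i   from Y*(Ω₁)=+0.585340-0.000000i, Y(Ω₂)=+0.277547+0.000000i
  term(m=+1) = +0.009074+0.060866i   from Y*(Ω₁)=-0.299484+0.110237i, Y(Ω₂)=+0.039198-0.188806i
  term(m=+2) = +0.027363-0.008344i   from Y*(Ω₁)=+0.055407-0.047182i, Y(Ω₂)=+0.360604+0.156476i
  term(m=+3) = -0.000793-0.001667i   from Y*(Ω₁)=-0.004120+0.007319i, Y(Ω₂)=-0.126642+0.179619i
Total Σ_m = +0.233748+0.000000i. Multiply by 1.795196: +0.419623+0.000000i. P_3(cos γ) = 0.419623

0.419623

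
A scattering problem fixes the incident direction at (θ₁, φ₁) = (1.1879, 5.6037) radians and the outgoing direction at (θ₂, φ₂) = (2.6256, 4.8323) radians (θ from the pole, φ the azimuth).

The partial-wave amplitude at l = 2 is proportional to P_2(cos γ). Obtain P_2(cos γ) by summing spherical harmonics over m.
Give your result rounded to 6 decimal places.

-0.499985

Expand P_2 via completeness: Σ_{m} conj(Y_{2,m}) at Ω₁ times Y_{2,m} at Ω₂ —
  m=-2: 0.06988 - 0.32493j × -0.09134 + 0.02234j = 0.00087 + 0.03124j  (running Σ = 0.00087 + 0.03124j)
  m=-1: 0.20827 - 0.16824j × -0.03966 - 0.32917j = -0.06364 - 0.06188j  (running Σ = -0.06276 - 0.03064j)
  m=0: -0.18332 + 0.00000j × 0.40044 + 0.00000j = -0.07341 + 0.00000j  (running Σ = -0.13617 - 0.03064j)
  m=1: -0.20827 - 0.16824j × 0.03966 - 0.32917j = -0.06364 + 0.06188j  (running Σ = -0.19981 + 0.03124j)
  m=2: 0.06988 + 0.32493j × -0.09134 - 0.02234j = 0.00087 - 0.03124j  (running Σ = -0.19894 + 0.00000j)
Total Σ_m = -0.19894 + 0.00000j. Multiply by 2.513274: -0.49999 + 0.00000j. P_2(cos γ) = -0.499985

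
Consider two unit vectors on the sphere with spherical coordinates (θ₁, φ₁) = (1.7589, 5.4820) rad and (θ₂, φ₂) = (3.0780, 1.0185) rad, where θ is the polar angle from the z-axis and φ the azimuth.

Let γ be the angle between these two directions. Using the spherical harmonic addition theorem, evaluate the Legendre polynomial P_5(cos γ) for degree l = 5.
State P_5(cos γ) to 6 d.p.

0.278299

Term-by-term m-sum for l=5 (normalisation 4π/11 = 1.142397):
  [-5]  conj(Y_{5,-5})(Ω₁) = (-0.275638, 0.322990) ; Y_{5,-5}(Ω₂) = (0.000000, 0.000000) ; Δ = (-0.000000, -0.000000)
  [-4]  conj(Y_{5,-4})(Ω₁) = (0.255089, -0.016130) ; Y_{5,-4}(Ω₂) = (0.000014, -0.000019) ; Δ = (0.000003, -0.000005)
  [-3]  conj(Y_{5,-3})(Ω₁) = (0.166266, 0.151218) ; Y_{5,-3}(Ω₂) = (-0.000704, -0.000061) ; Δ = (-0.000108, -0.000117)
  [-2]  conj(Y_{5,-2})(Ω₁) = (-0.008642, -0.273615) ; Y_{5,-2}(Ω₂) = (0.006104, 0.012129) ; Δ = (0.003266, -0.001775)
  [-1]  conj(Y_{5,-1})(Ω₁) = (0.117380, -0.121146) ; Y_{5,-1}(Ω₂) = (0.084224, -0.136668) ; Δ = (-0.006671, -0.026245)
  [+0]  conj(Y_{5,0})(Ω₁) = (-0.276194, -0.000000) ; Y_{5,0}(Ω₂) = (-0.907435, 0.000000) ; Δ = (0.250628, 0.000000)
  [+1]  conj(Y_{5,1})(Ω₁) = (-0.117380, -0.121146) ; Y_{5,1}(Ω₂) = (-0.084224, -0.136668) ; Δ = (-0.006671, 0.026245)
  [+2]  conj(Y_{5,2})(Ω₁) = (-0.008642, 0.273615) ; Y_{5,2}(Ω₂) = (0.006104, -0.012129) ; Δ = (0.003266, 0.001775)
  [+3]  conj(Y_{5,3})(Ω₁) = (-0.166266, 0.151218) ; Y_{5,3}(Ω₂) = (0.000704, -0.000061) ; Δ = (-0.000108, 0.000117)
  [+4]  conj(Y_{5,4})(Ω₁) = (0.255089, 0.016130) ; Y_{5,4}(Ω₂) = (0.000014, 0.000019) ; Δ = (0.000003, 0.000005)
  [+5]  conj(Y_{5,5})(Ω₁) = (0.275638, 0.322990) ; Y_{5,5}(Ω₂) = (-0.000000, 0.000000) ; Δ = (-0.000000, 0.000000)
Total Σ_m = (0.243609, 0.000000). Multiply by 1.142397: (0.278299, 0.000000). P_5(cos γ) = 0.278299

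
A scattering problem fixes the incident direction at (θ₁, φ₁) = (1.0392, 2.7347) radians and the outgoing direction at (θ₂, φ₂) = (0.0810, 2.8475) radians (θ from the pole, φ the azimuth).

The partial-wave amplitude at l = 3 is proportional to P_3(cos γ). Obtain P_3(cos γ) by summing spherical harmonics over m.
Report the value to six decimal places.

Term-by-term m-sum for l=3 (normalisation 4π/7 = 1.795196):
  m=-3: -0.091663+0.251020i × -0.000140-0.000171i = +0.000056-0.000020i  (running Σ = +0.000056-0.000020i)
  m=-2: +0.264356-0.279807i × +0.005548+0.003700i = +0.002502-0.000574i  (running Σ = +0.002558-0.000594i)
  m=-1: -0.072859+0.031398i × -0.099286-0.030071i = +0.008178-0.000926i  (running Σ = +0.010736-0.001520i)
  m=0: -0.324461-0.000000i × +0.731730+0.000000i = -0.237418-0.000000i  (running Σ = -0.226682-0.001520i)
  m=1: +0.072859+0.031398i × +0.099286-0.030071i = +0.008178+0.000926i  (running Σ = -0.218504-0.000594i)
  m=2: +0.264356+0.279807i × +0.005548-0.003700i = +0.002502+0.000574i  (running Σ = -0.216002-0.000020i)
  m=3: +0.091663+0.251020i × +0.000140-0.000171i = +0.000056+0.000020i  (running Σ = -0.215946-0.000000i)
Total Σ_m = -0.215946-0.000000i. Multiply by 1.795196: -0.387666-0.000000i. P_3(cos γ) = -0.387666

-0.387666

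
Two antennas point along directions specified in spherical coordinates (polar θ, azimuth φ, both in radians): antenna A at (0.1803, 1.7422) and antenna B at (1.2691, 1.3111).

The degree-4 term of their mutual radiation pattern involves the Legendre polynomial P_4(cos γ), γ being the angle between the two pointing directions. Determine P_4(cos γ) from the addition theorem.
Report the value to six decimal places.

-0.201197

Addition theorem: P_4(cos γ) = (4π/9) Σ_m Y*_{lm}(Ω₁) Y_{lm}(Ω₂), m = −4…4:
  [-4]  conj(Y_{4,-4})(Ω₁) = (0.000354, 0.000290) ; Y_{4,-4}(Ω₂) = (0.186592, 0.316999) ; Δ = (-0.000026, 0.000166)
  [-3]  conj(Y_{4,-3})(Ω₁) = (0.003493, -0.006183) ; Y_{4,-3}(Ω₂) = (-0.227490, 0.230379) ; Δ = (0.000630, 0.002211)
  [-2]  conj(Y_{4,-2})(Ω₁) = (-0.058508, -0.020881) ; Y_{4,-2}(Ω₂) = (0.101128, 0.057821) ; Δ = (-0.004709, -0.005495)
  [-1]  conj(Y_{4,-1})(Ω₁) = (-0.053738, 0.310440) ; Y_{4,-1}(Ω₂) = (-0.082099, 0.308995) ; Δ = (-0.091513, -0.042092)
  [+0]  conj(Y_{4,0})(Ω₁) = (0.714042, -0.000000) ; Y_{4,0}(Ω₂) = (0.066018, 0.000000) ; Δ = (0.047140, 0.000000)
  [+1]  conj(Y_{4,1})(Ω₁) = (0.053738, 0.310440) ; Y_{4,1}(Ω₂) = (0.082099, 0.308995) ; Δ = (-0.091513, 0.042092)
  [+2]  conj(Y_{4,2})(Ω₁) = (-0.058508, 0.020881) ; Y_{4,2}(Ω₂) = (0.101128, -0.057821) ; Δ = (-0.004709, 0.005495)
  [+3]  conj(Y_{4,3})(Ω₁) = (-0.003493, -0.006183) ; Y_{4,3}(Ω₂) = (0.227490, 0.230379) ; Δ = (0.000630, -0.002211)
  [+4]  conj(Y_{4,4})(Ω₁) = (0.000354, -0.000290) ; Y_{4,4}(Ω₂) = (0.186592, -0.316999) ; Δ = (-0.000026, -0.000166)
Accumulated sum (-0.144097, -0.000000); after 4π/(2l+1) scaling, (-0.201197, -0.000000) ⇒ P_4 = -0.201197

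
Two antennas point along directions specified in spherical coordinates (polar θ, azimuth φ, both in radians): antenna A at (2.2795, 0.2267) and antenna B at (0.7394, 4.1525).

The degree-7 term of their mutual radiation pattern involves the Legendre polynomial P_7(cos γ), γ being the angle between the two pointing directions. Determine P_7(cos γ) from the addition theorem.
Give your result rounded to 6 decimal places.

0.377433

Summing Y*_{l m}(θ₁,φ₁)·Y_{l m}(θ₂,φ₂) over m ∈ [−7, 7]; prefactor 4π/(2·7+1) = 0.837758:
  term(m=-7) = -0.00161 - 0.00164j   from Y*(Ω₁)=-0.00117 + 0.07269j, Y(Ω₂)=-0.02213 + 0.02248j
  term(m=-6) = 0.00022 - 0.03018j   from Y*(Ω₁)=-0.04875 - 0.22804j, Y(Ω₂)=0.12636 + 0.02796j
  term(m=-5) = 0.09222 - 0.09113j   from Y*(Ω₁)=0.17664 + 0.37786j, Y(Ω₂)=-0.10428 - 0.29280j
  term(m=-4) = 0.18221 + 0.00087j   from Y*(Ω₁)=-0.24515 - 0.31328j, Y(Ω₂)=-0.28399 + 0.35937j
  term(m=-3) = 0.00777 + 0.00783j   from Y*(Ω₁)=0.02643 + 0.02138j, Y(Ω₂)=0.32266 + 0.03527j
  term(m=-2) = -0.00011 + 0.04449j   from Y*(Ω₁)=0.31323 + 0.15263j, Y(Ω₂)=0.05566 + 0.11492j
  term(m=-1) = -0.05372 + 0.05359j   from Y*(Ω₁)=-0.19031 - 0.04390j, Y(Ω₂)=0.20635 - 0.32921j
  term(m=+0) = -0.00343 + 0.00000j   from Y*(Ω₁)=-0.29741 + 0.00000j, Y(Ω₂)=0.01152 + 0.00000j
  term(m=+1) = -0.05372 - 0.05359j   from Y*(Ω₁)=0.19031 - 0.04390j, Y(Ω₂)=-0.20635 - 0.32921j
  term(m=+2) = -0.00011 - 0.04449j   from Y*(Ω₁)=0.31323 - 0.15263j, Y(Ω₂)=0.05566 - 0.11492j
  term(m=+3) = 0.00777 - 0.00783j   from Y*(Ω₁)=-0.02643 + 0.02138j, Y(Ω₂)=-0.32266 + 0.03527j
  term(m=+4) = 0.18221 - 0.00087j   from Y*(Ω₁)=-0.24515 + 0.31328j, Y(Ω₂)=-0.28399 - 0.35937j
  term(m=+5) = 0.09222 + 0.09113j   from Y*(Ω₁)=-0.17664 + 0.37786j, Y(Ω₂)=0.10428 - 0.29280j
  term(m=+6) = 0.00022 + 0.03018j   from Y*(Ω₁)=-0.04875 + 0.22804j, Y(Ω₂)=0.12636 - 0.02796j
  term(m=+7) = -0.00161 + 0.00164j   from Y*(Ω₁)=0.00117 + 0.07269j, Y(Ω₂)=0.02213 + 0.02248j
Accumulated sum 0.45053 - 0.00000j; after 4π/(2l+1) scaling, 0.37743 - 0.00000j ⇒ P_7 = 0.377433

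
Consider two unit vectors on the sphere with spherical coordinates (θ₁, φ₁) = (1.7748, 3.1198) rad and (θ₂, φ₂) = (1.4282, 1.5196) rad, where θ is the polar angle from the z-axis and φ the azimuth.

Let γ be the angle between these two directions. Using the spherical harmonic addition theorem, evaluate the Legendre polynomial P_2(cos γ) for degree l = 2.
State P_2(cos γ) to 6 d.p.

Summing Y*_{l m}(θ₁,φ₁)·Y_{l m}(θ₂,φ₂) over m ∈ [−2, 2]; prefactor 4π/(2·2+1) = 2.513274:
  m=-2: Y*=+0.370068-0.016140i  Y=-0.376491-0.038685i  product -0.139952-0.008240i
  m=-1: Y*=+0.153230-0.003340i  Y=+0.005561-0.108533i  product +0.000490-0.016649i
  m=+0: Y*=-0.276557-0.000000i  Y=-0.296282+0.000000i  product +0.081939+0.000000i
  m=+1: Y*=-0.153230-0.003340i  Y=-0.005561-0.108533i  product +0.000490+0.016649i
  m=+2: Y*=+0.370068+0.016140i  Y=-0.376491+0.038685i  product -0.139952+0.008240i
Total Σ_m = -0.196985+0.000000i. Multiply by 2.513274: -0.495077+0.000000i. P_2(cos γ) = -0.495077

-0.495077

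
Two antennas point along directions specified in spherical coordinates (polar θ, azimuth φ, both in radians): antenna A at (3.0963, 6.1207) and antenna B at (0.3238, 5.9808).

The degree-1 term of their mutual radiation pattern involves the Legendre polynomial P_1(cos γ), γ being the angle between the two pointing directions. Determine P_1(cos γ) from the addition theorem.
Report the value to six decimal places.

Term-by-term m-sum for l=1 (normalisation 4π/3 = 4.188790):
  m=-1: Y*=+0.015437-0.002531i  Y=+0.104939+0.032736i  product +0.001703+0.000240i
  m=+0: Y*=-0.488101-0.000000i  Y=+0.463211+0.000000i  product -0.226094-0.000000i
  m=+1: Y*=-0.015437-0.002531i  Y=-0.104939+0.032736i  product +0.001703-0.000240i
Accumulated sum -0.222689+0.000000i; after 4π/(2l+1) scaling, -0.932796+0.000000i ⇒ P_1 = -0.932796

-0.932796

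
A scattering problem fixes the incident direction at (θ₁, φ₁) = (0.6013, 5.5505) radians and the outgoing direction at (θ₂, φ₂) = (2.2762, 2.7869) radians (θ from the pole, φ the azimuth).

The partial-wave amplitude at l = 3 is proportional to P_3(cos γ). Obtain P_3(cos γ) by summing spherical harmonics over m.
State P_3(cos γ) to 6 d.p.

Term-by-term m-sum for l=3 (normalisation 4π/7 = 1.795196):
  term(m=-3) = -0.00588 + 0.01260j   from Y*(Ω₁)=-0.04434 - 0.06116j, Y(Ω₂)=-0.08936 - 0.16099j
  term(m=-2) = -0.07537 + 0.07106j   from Y*(Ω₁)=0.02838 - 0.26820j, Y(Ω₂)=-0.29142 - 0.25017j
  term(m=-1) = -0.11054 + 0.04390j   from Y*(Ω₁)=0.32616 - 0.29347j, Y(Ω₂)=-0.25421 - 0.09415j
  term(m=+0) = 0.02674 + 0.00000j   from Y*(Ω₁)=0.12304 + 0.00000j, Y(Ω₂)=0.21733 + 0.00000j
  term(m=+1) = -0.11054 - 0.04390j   from Y*(Ω₁)=-0.32616 - 0.29347j, Y(Ω₂)=0.25421 - 0.09415j
  term(m=+2) = -0.07537 - 0.07106j   from Y*(Ω₁)=0.02838 + 0.26820j, Y(Ω₂)=-0.29142 + 0.25017j
  term(m=+3) = -0.00588 - 0.01260j   from Y*(Ω₁)=0.04434 - 0.06116j, Y(Ω₂)=0.08936 - 0.16099j
Accumulated sum -0.35685 - 0.00000j; after 4π/(2l+1) scaling, -0.64062 - 0.00000j ⇒ P_3 = -0.640622

-0.640622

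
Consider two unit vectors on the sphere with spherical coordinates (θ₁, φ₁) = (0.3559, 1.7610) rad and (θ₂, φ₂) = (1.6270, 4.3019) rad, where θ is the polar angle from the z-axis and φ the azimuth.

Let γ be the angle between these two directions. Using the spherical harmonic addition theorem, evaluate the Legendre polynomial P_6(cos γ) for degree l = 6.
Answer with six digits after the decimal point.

0.204700

Term-by-term m-sum for l=6 (normalisation 4π/13 = 0.966644):
  term(m=-6) = (-0.000370, -0.000185)   from Y*(Ω₁)=(-0.000360, -0.000786), Y(Ω₂)=(0.372492, -0.300394)
  term(m=-5) = (-0.000744, 0.000103)   from Y*(Ω₁)=(-0.006558, 0.004679), Y(Ω₂)=(0.082654, 0.043204)
  term(m=-4) = (0.011528, -0.010501)   from Y*(Ω₁)=(0.033001, 0.031417), Y(Ω₂)=(0.024332, -0.341361)
  term(m=-3) = (0.004261, -0.018094)   from Y*(Ω₁)=(0.092978, -0.144863), Y(Ω₂)=(0.101833, -0.035945)
  term(m=-2) = (0.046617, 0.120400)   from Y*(Ω₁)=(-0.391339, -0.156491), Y(Ω₂)=(-0.208768, -0.224179)
  term(m=-1) = (0.051782, 0.035479)   from Y*(Ω₁)=(-0.104697, 0.543794), Y(Ω₂)=(0.045233, -0.103933)
  term(m=+0) = (-0.014384, 0.000000)   from Y*(Ω₁)=(0.048433, -0.000000), Y(Ω₂)=(-0.296983, 0.000000)
  term(m=+1) = (0.051782, -0.035479)   from Y*(Ω₁)=(0.104697, 0.543794), Y(Ω₂)=(-0.045233, -0.103933)
  term(m=+2) = (0.046617, -0.120400)   from Y*(Ω₁)=(-0.391339, 0.156491), Y(Ω₂)=(-0.208768, 0.224179)
  term(m=+3) = (0.004261, 0.018094)   from Y*(Ω₁)=(-0.092978, -0.144863), Y(Ω₂)=(-0.101833, -0.035945)
  term(m=+4) = (0.011528, 0.010501)   from Y*(Ω₁)=(0.033001, -0.031417), Y(Ω₂)=(0.024332, 0.341361)
  term(m=+5) = (-0.000744, -0.000103)   from Y*(Ω₁)=(0.006558, 0.004679), Y(Ω₂)=(-0.082654, 0.043204)
  term(m=+6) = (-0.000370, 0.000185)   from Y*(Ω₁)=(-0.000360, 0.000786), Y(Ω₂)=(0.372492, 0.300394)
Accumulated sum (0.211764, -0.000000); after 4π/(2l+1) scaling, (0.204700, -0.000000) ⇒ P_6 = 0.204700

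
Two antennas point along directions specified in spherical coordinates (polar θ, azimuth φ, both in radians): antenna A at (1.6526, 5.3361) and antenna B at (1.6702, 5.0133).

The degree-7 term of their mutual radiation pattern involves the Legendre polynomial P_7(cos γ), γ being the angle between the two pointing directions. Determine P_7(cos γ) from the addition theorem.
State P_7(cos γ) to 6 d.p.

-0.006025

Addition theorem: P_7(cos γ) = (4π/15) Σ_m Y*_{lm}(Ω₁) Y_{lm}(Ω₂), m = −7…7:
  [-7]  conj(Y_{7,-7})(Ω₁) = (0.459436, -0.165841) ; Y_{7,-7}(Ω₂) = (-0.415379, 0.246502) ; Δ = (-0.149960, 0.182139)
  [-6]  conj(Y_{7,-6})(Ω₁) = (-0.123611, -0.084689) ; Y_{7,-6}(Ω₂) = (-0.041911, -0.175303) ; Δ = (-0.009666, 0.025219)
  [-5]  conj(Y_{7,-5})(Ω₁) = (-0.007591, -0.329427) ; Y_{7,-5}(Ω₂) = (-0.311446, -0.020661) ; Δ = (-0.004442, 0.102755)
  [-4]  conj(Y_{7,-4})(Ω₁) = (-0.137556, 0.103867) ; Y_{7,-4}(Ω₂) = (0.073608, -0.191394) ; Δ = (0.009754, 0.033973)
  [-3]  conj(Y_{7,-3})(Ω₁) = (-0.268434, -0.083135) ; Y_{7,-3}(Ω₂) = (-0.202275, -0.159617) ; Δ = (0.041028, 0.059663)
  [-2]  conj(Y_{7,-2})(Ω₁) = (0.057593, 0.171849) ; Y_{7,-2}(Ω₂) = (0.176541, -0.121251) ; Δ = (0.031004, 0.023355)
  [-1]  conj(Y_{7,-1})(Ω₁) = (-0.153206, 0.212927) ; Y_{7,-1}(Ω₂) = (-0.070041, -0.225696) ; Δ = (0.058787, 0.019664)
  [+0]  conj(Y_{7,0})(Ω₁) = (0.183725, -0.000000) ; Y_{7,0}(Ω₂) = (0.216609, 0.000000) ; Δ = (0.039796, 0.000000)
  [+1]  conj(Y_{7,1})(Ω₁) = (0.153206, 0.212927) ; Y_{7,1}(Ω₂) = (0.070041, -0.225696) ; Δ = (0.058787, -0.019664)
  [+2]  conj(Y_{7,2})(Ω₁) = (0.057593, -0.171849) ; Y_{7,2}(Ω₂) = (0.176541, 0.121251) ; Δ = (0.031004, -0.023355)
  [+3]  conj(Y_{7,3})(Ω₁) = (0.268434, -0.083135) ; Y_{7,3}(Ω₂) = (0.202275, -0.159617) ; Δ = (0.041028, -0.059663)
  [+4]  conj(Y_{7,4})(Ω₁) = (-0.137556, -0.103867) ; Y_{7,4}(Ω₂) = (0.073608, 0.191394) ; Δ = (0.009754, -0.033973)
  [+5]  conj(Y_{7,5})(Ω₁) = (0.007591, -0.329427) ; Y_{7,5}(Ω₂) = (0.311446, -0.020661) ; Δ = (-0.004442, -0.102755)
  [+6]  conj(Y_{7,6})(Ω₁) = (-0.123611, 0.084689) ; Y_{7,6}(Ω₂) = (-0.041911, 0.175303) ; Δ = (-0.009666, -0.025219)
  [+7]  conj(Y_{7,7})(Ω₁) = (-0.459436, -0.165841) ; Y_{7,7}(Ω₂) = (0.415379, 0.246502) ; Δ = (-0.149960, -0.182139)
Total Σ_m = (-0.007191, -0.000000). Multiply by 0.837758: (-0.006025, -0.000000). P_7(cos γ) = -0.006025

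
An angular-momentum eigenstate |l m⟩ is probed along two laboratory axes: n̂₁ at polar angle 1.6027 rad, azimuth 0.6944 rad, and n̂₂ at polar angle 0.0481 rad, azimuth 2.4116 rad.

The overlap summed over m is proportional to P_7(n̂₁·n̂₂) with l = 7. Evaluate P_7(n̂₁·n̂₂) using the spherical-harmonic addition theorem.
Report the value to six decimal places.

0.083880

Expand P_7 via completeness: Σ_{m} conj(Y_{7,m}) at Ω₁ times Y_{7,m} at Ω₂ —
  m=-7: 0.07368 - 0.49278j × -0.00000 + 0.00000j = 0.00000 + 0.00000j  (running Σ = 0.00000 + 0.00000j)
  m=-6: 0.03090 + 0.05085j × -0.00000 - 0.00000j = 0.00000 - 0.00000j  (running Σ = 0.00000 - 0.00000j)
  m=-5: 0.34162 + 0.11717j × 0.00000 + 0.00000j = 0.00000 + 0.00000j  (running Σ = 0.00000 + 0.00000j)
  m=-4: -0.06520 + 0.02484j × -0.00004 + 0.00001j = 0.00000 - 0.00000j  (running Σ = 0.00000 - 0.00000j)
  m=-3: -0.15884 + 0.28238j × 0.00057 - 0.00080j = 0.00013 + 0.00029j  (running Σ = 0.00014 + 0.00029j)
  m=-2: -0.01343 - 0.07300j × 0.00190 + 0.01709j = 0.00122 - 0.00037j  (running Σ = 0.00136 - 0.00008j)
  m=-1: -0.23858 - 0.19868j × -0.14419 - 0.12904j = 0.00876 + 0.05943j  (running Σ = 0.01012 + 0.05935j)
  m=0: 0.07554 + 0.00000j × 1.05744 + 0.00000j = 0.07988 + 0.00000j  (running Σ = 0.09000 + 0.05935j)
  m=1: 0.23858 - 0.19868j × 0.14419 - 0.12904j = 0.00876 - 0.05943j  (running Σ = 0.09877 - 0.00008j)
  m=2: -0.01343 + 0.07300j × 0.00190 - 0.01709j = 0.00122 + 0.00037j  (running Σ = 0.09999 + 0.00029j)
  m=3: 0.15884 + 0.28238j × -0.00057 - 0.00080j = 0.00013 - 0.00029j  (running Σ = 0.10012 - 0.00000j)
  m=4: -0.06520 - 0.02484j × -0.00004 - 0.00001j = 0.00000 + 0.00000j  (running Σ = 0.10012 + 0.00000j)
  m=5: -0.34162 + 0.11717j × -0.00000 + 0.00000j = 0.00000 - 0.00000j  (running Σ = 0.10012 - 0.00000j)
  m=6: 0.03090 - 0.05085j × -0.00000 + 0.00000j = 0.00000 + 0.00000j  (running Σ = 0.10012 + 0.00000j)
  m=7: -0.07368 - 0.49278j × 0.00000 + 0.00000j = 0.00000 - 0.00000j  (running Σ = 0.10012 - 0.00000j)
Total Σ_m = 0.10012 - 0.00000j. Multiply by 0.837758: 0.08388 - 0.00000j. P_7(cos γ) = 0.083880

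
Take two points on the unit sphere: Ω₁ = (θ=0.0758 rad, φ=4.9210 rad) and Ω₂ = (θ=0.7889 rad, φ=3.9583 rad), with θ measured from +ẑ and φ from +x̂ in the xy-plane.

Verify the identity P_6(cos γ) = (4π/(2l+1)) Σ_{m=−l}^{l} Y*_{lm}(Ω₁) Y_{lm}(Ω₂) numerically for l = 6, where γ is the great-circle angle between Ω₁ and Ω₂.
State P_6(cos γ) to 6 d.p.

Expand P_6 via completeness: Σ_{m} conj(Y_{6,m}) at Ω₁ times Y_{6,m} at Ω₂ —
  m=-6: -0.00000 - 0.00000j × 0.01152 + 0.06058j = 0.00000 - 0.00000j  (running Σ = 0.00000 - 0.00000j)
  m=-5: 0.00000 - 0.00000j × 0.12477 - 0.17154j = 0.00000 - 0.00000j  (running Σ = 0.00000 - 0.00000j)
  m=-4: 0.00008 + 0.00009j × -0.40038 + 0.05041j = -0.00004 - 0.00003j  (running Σ = -0.00004 - 0.00003j)
  m=-3: -0.00131 + 0.00181j × 0.31093 + 0.25739j = -0.00087 + 0.00023j  (running Σ = -0.00091 + 0.00020j)
  m=-2: -0.02685 - 0.01190j × -0.00203 - 0.03239j = -0.00033 + 0.00089j  (running Σ = -0.00124 + 0.00109j)
  m=-1: 0.05022 - 0.23722j × 0.24821 - 0.26426j = -0.05022 - 0.07215j  (running Σ = -0.05147 - 0.07106j)
  m=0: 0.95665 + 0.00000j × -0.14277 + 0.00000j = -0.13658 + 0.00000j  (running Σ = -0.18805 - 0.07106j)
  m=1: -0.05022 - 0.23722j × -0.24821 - 0.26426j = -0.05022 + 0.07215j  (running Σ = -0.23827 + 0.00109j)
  m=2: -0.02685 + 0.01190j × -0.00203 + 0.03239j = -0.00033 - 0.00089j  (running Σ = -0.23860 + 0.00020j)
  m=3: 0.00131 + 0.00181j × -0.31093 + 0.25739j = -0.00087 - 0.00023j  (running Σ = -0.23948 - 0.00003j)
  m=4: 0.00008 - 0.00009j × -0.40038 - 0.05041j = -0.00004 + 0.00003j  (running Σ = -0.23951 - 0.00000j)
  m=5: -0.00000 - 0.00000j × -0.12477 - 0.17154j = 0.00000 + 0.00000j  (running Σ = -0.23951 - 0.00000j)
  m=6: -0.00000 + 0.00000j × 0.01152 - 0.06058j = 0.00000 + 0.00000j  (running Σ = -0.23951 + 0.00000j)
Total Σ_m = -0.23951 + 0.00000j. Multiply by 0.966644: -0.23152 + 0.00000j. P_6(cos γ) = -0.231524

-0.231524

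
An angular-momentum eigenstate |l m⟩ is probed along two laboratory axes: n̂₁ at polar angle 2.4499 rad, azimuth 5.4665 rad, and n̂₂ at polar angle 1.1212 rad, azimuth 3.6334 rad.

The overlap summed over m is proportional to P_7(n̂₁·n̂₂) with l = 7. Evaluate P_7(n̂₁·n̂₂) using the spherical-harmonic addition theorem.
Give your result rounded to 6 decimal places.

-0.189157

Summing Y*_{l m}(θ₁,φ₁)·Y_{l m}(θ₂,φ₂) over m ∈ [−7, 7]; prefactor 4π/(2·7+1) = 0.837758:
  term(m=-7) = (0.004981, 0.001354)   from Y*(Ω₁)=(0.018124, 0.011525), Y(Ω₂)=(0.229519, -0.071265)
  term(m=-6) = (-0.000127, 0.042106)   from Y*(Ω₁)=(-0.018109, -0.095331), Y(Ω₂)=(-0.426057, -0.082270)
  term(m=-5) = (-0.079517, 0.021092)   from Y*(Ω₁)=(-0.152947, 0.210228), Y(Ω₂)=(0.245543, 0.199601)
  term(m=-4) = (0.025093, 0.043665)   from Y*(Ω₁)=(0.437277, -0.055012), Y(Ω₂)=(0.044123, 0.105408)
  term(m=-3) = (-0.101578, 0.101271)   from Y*(Ω₁)=(-0.313225, -0.259326), Y(Ω₂)=(0.033590, -0.351128)
  term(m=-2) = (-0.000103, -0.000060)   from Y*(Ω₁)=(0.000200, 0.003191), Y(Ω₂)=(-0.020629, 0.030999)
  term(m=-1) = (0.033267, -0.123903)   from Y*(Ω₁)=(-0.266457, 0.283675), Y(Ω₂)=(-0.290567, 0.155660)
  term(m=+0) = (0.010180, 0.000000)   from Y*(Ω₁)=(0.128735, -0.000000), Y(Ω₂)=(0.079077, 0.000000)
  term(m=+1) = (0.033267, 0.123903)   from Y*(Ω₁)=(0.266457, 0.283675), Y(Ω₂)=(0.290567, 0.155660)
  term(m=+2) = (-0.000103, 0.000060)   from Y*(Ω₁)=(0.000200, -0.003191), Y(Ω₂)=(-0.020629, -0.030999)
  term(m=+3) = (-0.101578, -0.101271)   from Y*(Ω₁)=(0.313225, -0.259326), Y(Ω₂)=(-0.033590, -0.351128)
  term(m=+4) = (0.025093, -0.043665)   from Y*(Ω₁)=(0.437277, 0.055012), Y(Ω₂)=(0.044123, -0.105408)
  term(m=+5) = (-0.079517, -0.021092)   from Y*(Ω₁)=(0.152947, 0.210228), Y(Ω₂)=(-0.245543, 0.199601)
  term(m=+6) = (-0.000127, -0.042106)   from Y*(Ω₁)=(-0.018109, 0.095331), Y(Ω₂)=(-0.426057, 0.082270)
  term(m=+7) = (0.004981, -0.001354)   from Y*(Ω₁)=(-0.018124, 0.011525), Y(Ω₂)=(-0.229519, -0.071265)
Total Σ_m = (-0.225789, -0.000000). Multiply by 0.837758: (-0.189157, -0.000000). P_7(cos γ) = -0.189157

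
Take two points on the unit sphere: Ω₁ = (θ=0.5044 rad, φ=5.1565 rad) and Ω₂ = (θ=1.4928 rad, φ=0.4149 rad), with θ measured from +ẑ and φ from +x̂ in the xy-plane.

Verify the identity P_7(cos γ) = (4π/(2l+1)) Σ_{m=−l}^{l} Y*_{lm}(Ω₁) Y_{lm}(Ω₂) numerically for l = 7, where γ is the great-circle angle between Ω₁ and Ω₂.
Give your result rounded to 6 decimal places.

Expand P_7 via completeness: Σ_{m} conj(Y_{7,m}) at Ω₁ times Y_{7,m} at Ω₂ —
  m=-7: -0.00010 - 0.00308j × -0.47578 - 0.11507j = -0.00031 + 0.00148j  (running Σ = -0.00031 + 0.00148j)
  m=-6: 0.01854 - 0.00958j × -0.11376 - 0.08688j = -0.00294 - 0.00052j  (running Σ = -0.00325 + 0.00095j)
  m=-5: 0.06904 + 0.05246j × 0.16066 + 0.29152j = -0.00420 + 0.02856j  (running Σ = -0.00745 + 0.02951j)
  m=-4: -0.04984 + 0.23892j × 0.01463 + 0.16436j = -0.04000 - 0.00469j  (running Σ = -0.04744 + 0.02482j)
  m=-3: -0.44190 + 0.10742j × 0.09147 - 0.27049j = -0.01136 + 0.12935j  (running Σ = -0.05881 + 0.15417j)
  m=-2: -0.29653 - 0.36477j × 0.11727 - 0.12817j = -0.08153 - 0.00477j  (running Σ = -0.14034 + 0.14940j)
  m=-1: 0.01114 - 0.02341j × -0.24468 + 0.10777j = -0.00020 + 0.00693j  (running Σ = -0.14054 + 0.15633j)
  m=0: -0.44906 + 0.00000j × -0.17618 + 0.00000j = 0.07912 + 0.00000j  (running Σ = -0.06142 + 0.15633j)
  m=1: -0.01114 - 0.02341j × 0.24468 + 0.10777j = -0.00020 - 0.00693j  (running Σ = -0.06163 + 0.14940j)
  m=2: -0.29653 + 0.36477j × 0.11727 + 0.12817j = -0.08153 + 0.00477j  (running Σ = -0.14315 + 0.15417j)
  m=3: 0.44190 + 0.10742j × -0.09147 - 0.27049j = -0.01136 - 0.12935j  (running Σ = -0.15452 + 0.02482j)
  m=4: -0.04984 - 0.23892j × 0.01463 - 0.16436j = -0.04000 + 0.00469j  (running Σ = -0.19451 + 0.02951j)
  m=5: -0.06904 + 0.05246j × -0.16066 + 0.29152j = -0.00420 - 0.02856j  (running Σ = -0.19871 + 0.00095j)
  m=6: 0.01854 + 0.00958j × -0.11376 + 0.08688j = -0.00294 + 0.00052j  (running Σ = -0.20165 + 0.00148j)
  m=7: 0.00010 - 0.00308j × 0.47578 - 0.11507j = -0.00031 - 0.00148j  (running Σ = -0.20196 + 0.00000j)
Total Σ_m = -0.20196 + 0.00000j. Multiply by 0.837758: -0.16919 + 0.00000j. P_7(cos γ) = -0.169194

-0.169194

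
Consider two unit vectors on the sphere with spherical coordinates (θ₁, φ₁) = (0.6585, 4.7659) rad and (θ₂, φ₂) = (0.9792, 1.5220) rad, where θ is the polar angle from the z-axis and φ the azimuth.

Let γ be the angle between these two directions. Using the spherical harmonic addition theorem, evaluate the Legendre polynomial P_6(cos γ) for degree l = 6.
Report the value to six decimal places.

Addition theorem: P_6(cos γ) = (4π/13) Σ_m Y*_{lm}(Ω₁) Y_{lm}(Ω₂), m = −6…6:
  m=-6: (-0.024069, -0.008005) × (-0.151275, -0.045600) = (0.003276, 0.002308)  (running Σ = (0.003276, 0.002308))
  m=-5: (0.030024, -0.109527) × (0.088832, -0.356839) = (-0.036416, -0.020443)  (running Σ = (-0.033140, -0.018135))
  m=-4: (0.287497, 0.062494) × (0.402272, 0.079530) = (0.110682, 0.048004)  (running Σ = (0.077542, 0.029870))
  m=-3: (-0.073234, 0.452266) × (-0.012763, 0.086561) = (-0.038214, -0.012111)  (running Σ = (0.039328, 0.017758))
  m=-2: (-0.321732, -0.034564) × (0.314042, 0.030746) = (-0.099975, -0.020747)  (running Σ = (-0.060647, -0.002988))
  m=-1: (-0.009100, 0.169893) × (-0.010589, 0.216832) = (-0.036742, -0.003772)  (running Σ = (-0.097389, -0.006761))
  m=0: (-0.383647, -0.000000) × (0.262927, 0.000000) = (-0.100871, -0.000000)  (running Σ = (-0.198260, -0.006761))
  m=1: (0.009100, 0.169893) × (0.010589, 0.216832) = (-0.036742, 0.003772)  (running Σ = (-0.235002, -0.002988))
  m=2: (-0.321732, 0.034564) × (0.314042, -0.030746) = (-0.099975, 0.020747)  (running Σ = (-0.334976, 0.017758))
  m=3: (0.073234, 0.452266) × (0.012763, 0.086561) = (-0.038214, 0.012111)  (running Σ = (-0.373190, 0.029870))
  m=4: (0.287497, -0.062494) × (0.402272, -0.079530) = (0.110682, -0.048004)  (running Σ = (-0.262508, -0.018135))
  m=5: (-0.030024, -0.109527) × (-0.088832, -0.356839) = (-0.036416, 0.020443)  (running Σ = (-0.298925, 0.002308))
  m=6: (-0.024069, 0.008005) × (-0.151275, 0.045600) = (0.003276, -0.002308)  (running Σ = (-0.295649, 0.000000))
Σ over m = (-0.295649, 0.000000); ×(4π/13) → (-0.285787, 0.000000). Real part: -0.285787

-0.285787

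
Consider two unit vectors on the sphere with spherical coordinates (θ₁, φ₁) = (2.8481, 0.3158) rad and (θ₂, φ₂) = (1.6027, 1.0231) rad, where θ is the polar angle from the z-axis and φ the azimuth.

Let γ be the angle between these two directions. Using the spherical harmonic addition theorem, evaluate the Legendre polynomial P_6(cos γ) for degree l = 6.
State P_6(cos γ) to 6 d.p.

Term-by-term m-sum for l=6 (normalisation 4π/13 = 0.966644):
  term(m=-6) = -0.00006 + 0.00012j   from Y*(Ω₁)=-0.00009 + 0.00027j, Y(Ω₂)=0.47659 + 0.06939j
  term(m=-5) = -0.00016 + 0.00007j   from Y*(Ω₁)=0.00003 - 0.00325j, Y(Ω₂)=-0.02089 - 0.04898j
  term(m=-4) = 0.00760 + 0.00246j   from Y*(Ω₁)=0.00687 + 0.02163j, Y(Ω₂)=0.20456 - 0.28654j
  term(m=-3) = 0.00347 + 0.00565j   from Y*(Ω₁)=-0.06240 - 0.08677j, Y(Ω₂)=-0.06185 - 0.00448j
  term(m=-2) = 0.01654 - 0.10505j   from Y*(Ω₁)=0.26870 + 0.19657j, Y(Ω₂)=-0.14620 - 0.28400j
  term(m=-1) = 0.02954 - 0.02525j   from Y*(Ω₁)=-0.56589 - 0.18490j, Y(Ω₂)=-0.03399 + 0.05572j
  term(m=+0) = -0.08803 + 0.00000j   from Y*(Ω₁)=0.28300 + 0.00000j, Y(Ω₂)=-0.31108 + 0.00000j
  term(m=+1) = 0.02954 + 0.02525j   from Y*(Ω₁)=0.56589 - 0.18490j, Y(Ω₂)=0.03399 + 0.05572j
  term(m=+2) = 0.01654 + 0.10505j   from Y*(Ω₁)=0.26870 - 0.19657j, Y(Ω₂)=-0.14620 + 0.28400j
  term(m=+3) = 0.00347 - 0.00565j   from Y*(Ω₁)=0.06240 - 0.08677j, Y(Ω₂)=0.06185 - 0.00448j
  term(m=+4) = 0.00760 - 0.00246j   from Y*(Ω₁)=0.00687 - 0.02163j, Y(Ω₂)=0.20456 + 0.28654j
  term(m=+5) = -0.00016 - 0.00007j   from Y*(Ω₁)=-0.00003 - 0.00325j, Y(Ω₂)=0.02089 - 0.04898j
  term(m=+6) = -0.00006 - 0.00012j   from Y*(Ω₁)=-0.00009 - 0.00027j, Y(Ω₂)=0.47659 - 0.06939j
Total Σ_m = 0.02583 + 0.00000j. Multiply by 0.966644: 0.02497 + 0.00000j. P_6(cos γ) = 0.024966

0.024966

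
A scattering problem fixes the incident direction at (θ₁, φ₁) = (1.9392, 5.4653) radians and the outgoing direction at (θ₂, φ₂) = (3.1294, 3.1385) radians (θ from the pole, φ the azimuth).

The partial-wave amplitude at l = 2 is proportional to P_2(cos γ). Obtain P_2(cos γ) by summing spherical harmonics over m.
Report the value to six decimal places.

Term-by-term m-sum for l=2 (normalisation 4π/5 = 2.513274):
  m=-2: -0.02183 - 0.33547j × 0.00006 + 0.00000j = -0.00000 - 0.00002j  (running Σ = -0.00000 - 0.00002j)
  m=-1: -0.17747 + 0.18939j × 0.00942 + 0.00003j = -0.00168 + 0.00178j  (running Σ = -0.00168 + 0.00176j)
  m=0: -0.19268 + 0.00000j × 0.63064 + 0.00000j = -0.12151 + 0.00000j  (running Σ = -0.12319 + 0.00176j)
  m=1: 0.17747 + 0.18939j × -0.00942 + 0.00003j = -0.00168 - 0.00178j  (running Σ = -0.12487 - 0.00002j)
  m=2: -0.02183 + 0.33547j × 0.00006 - 0.00000j = -0.00000 + 0.00002j  (running Σ = -0.12487 - 0.00000j)
Σ over m = -0.12487 - 0.00000j; ×(4π/5) → -0.31383 - 0.00000j. Real part: -0.313830

-0.313830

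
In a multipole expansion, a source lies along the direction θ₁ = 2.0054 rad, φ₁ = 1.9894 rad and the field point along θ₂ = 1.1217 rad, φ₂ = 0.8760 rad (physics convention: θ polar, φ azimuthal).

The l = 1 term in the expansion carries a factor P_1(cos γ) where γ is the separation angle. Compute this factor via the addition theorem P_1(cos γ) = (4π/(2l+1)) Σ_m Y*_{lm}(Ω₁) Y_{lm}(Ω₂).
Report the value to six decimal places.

0.178040

Expand P_1 via completeness: Σ_{m} conj(Y_{1,m}) at Ω₁ times Y_{1,m} at Ω₂ —
  m=-1: -0.127383+0.286318i × +0.199262-0.239086i = +0.043072+0.087508i  (running Σ = +0.043072+0.087508i)
  m=0: -0.205727-0.000000i × +0.212128+0.000000i = -0.043640-0.000000i  (running Σ = -0.000568+0.087508i)
  m=1: +0.127383+0.286318i × -0.199262-0.239086i = +0.043072-0.087508i  (running Σ = +0.042504+0.000000i)
Accumulated sum +0.042504+0.000000i; after 4π/(2l+1) scaling, +0.178040+0.000000i ⇒ P_1 = 0.178040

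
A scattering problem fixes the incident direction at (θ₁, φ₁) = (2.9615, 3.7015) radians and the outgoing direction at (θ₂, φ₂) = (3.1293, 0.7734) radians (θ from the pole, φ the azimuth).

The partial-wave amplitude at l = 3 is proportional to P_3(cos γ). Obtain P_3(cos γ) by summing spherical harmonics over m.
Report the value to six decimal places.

Summing Y*_{l m}(θ₁,φ₁)·Y_{l m}(θ₂,φ₂) over m ∈ [−3, 3]; prefactor 4π/(2·3+1) = 1.795196:
  m=-3: Y*=(0.000261, -0.002384)  Y=(-0.000001, -0.000001)  product (-0.000000, 0.000000)
  m=-2: Y*=(-0.014060, -0.029034)  Y=(-0.000004, 0.000154)  product (0.000005, -0.000002)
  m=-1: Y*=(-0.188327, -0.118047)  Y=(0.011368, -0.011099)  product (-0.003451, 0.000748)
  m=+0: Y*=(-0.675385, -0.000000)  Y=(-0.746014, 0.000000)  product (0.503847, 0.000000)
  m=+1: Y*=(0.188327, -0.118047)  Y=(-0.011368, -0.011099)  product (-0.003451, -0.000748)
  m=+2: Y*=(-0.014060, 0.029034)  Y=(-0.000004, -0.000154)  product (0.000005, 0.000002)
  m=+3: Y*=(-0.000261, -0.002384)  Y=(0.000001, -0.000001)  product (-0.000000, -0.000000)
Σ over m = (0.496954, -0.000000); ×(4π/7) → (0.892129, -0.000000). Real part: 0.892129

0.892129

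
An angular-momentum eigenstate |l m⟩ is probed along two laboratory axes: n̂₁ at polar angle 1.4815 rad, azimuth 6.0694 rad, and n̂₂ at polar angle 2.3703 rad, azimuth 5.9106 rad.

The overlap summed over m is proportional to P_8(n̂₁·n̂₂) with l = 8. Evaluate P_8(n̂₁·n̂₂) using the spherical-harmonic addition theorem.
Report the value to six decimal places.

Term-by-term m-sum for l=8 (normalisation 4π/17 = 0.739198):
  m=-8: -0.069410-0.494379i × -0.028359+0.004603i = +0.004244+0.013701i  (running Σ = +0.004244+0.013701i)
  m=-7: +0.013272-0.178299i × +0.101784-0.060116i = -0.009368-0.018946i  (running Σ = -0.005124-0.005245i)
  m=-6: -0.091959+0.310329i × -0.178769+0.228112i = -0.054350-0.076454i  (running Σ = -0.059474-0.081699i)
  m=-5: -0.098506+0.179515i × +0.130197-0.432931i = +0.064893+0.066019i  (running Σ = +0.005419-0.015680i)
  m=-4: +0.174172-0.200334i × +0.030894+0.383164i = +0.082142+0.060547i  (running Σ = +0.087560+0.044867i)
  m=-3: +0.172416-0.128735i × +0.005468+0.011233i = +0.002389+0.001233i  (running Σ = +0.089949+0.046100i)
  m=-2: -0.217374+0.099054i × -0.276356-0.254971i = +0.085328+0.028050i  (running Σ = +0.175277+0.074150i)
  m=-1: -0.214172+0.046497i × +0.160926+0.062896i = -0.037390-0.005988i  (running Σ = +0.137887+0.068162i)
  m=0: +0.230912-0.000000i × +0.328860+0.000000i = +0.075938+0.000000i  (running Σ = +0.213825+0.068162i)
  m=1: +0.214172+0.046497i × -0.160926+0.062896i = -0.037390+0.005988i  (running Σ = +0.176435+0.074150i)
  m=2: -0.217374-0.099054i × -0.276356+0.254971i = +0.085328-0.028050i  (running Σ = +0.261763+0.046100i)
  m=3: -0.172416-0.128735i × -0.005468+0.011233i = +0.002389-0.001233i  (running Σ = +0.264152+0.044867i)
  m=4: +0.174172+0.200334i × +0.030894-0.383164i = +0.082142-0.060547i  (running Σ = +0.346293-0.015680i)
  m=5: +0.098506+0.179515i × -0.130197-0.432931i = +0.064893-0.066019i  (running Σ = +0.411186-0.081699i)
  m=6: -0.091959-0.310329i × -0.178769-0.228112i = -0.054350+0.076454i  (running Σ = +0.356836-0.005245i)
  m=7: -0.013272-0.178299i × -0.101784-0.060116i = -0.009368+0.018946i  (running Σ = +0.347468+0.013701i)
  m=8: -0.069410+0.494379i × -0.028359-0.004603i = +0.004244-0.013701i  (running Σ = +0.351712-0.000000i)
Total Σ_m = +0.351712-0.000000i. Multiply by 0.739198: +0.259985-0.000000i. P_8(cos γ) = 0.259985

0.259985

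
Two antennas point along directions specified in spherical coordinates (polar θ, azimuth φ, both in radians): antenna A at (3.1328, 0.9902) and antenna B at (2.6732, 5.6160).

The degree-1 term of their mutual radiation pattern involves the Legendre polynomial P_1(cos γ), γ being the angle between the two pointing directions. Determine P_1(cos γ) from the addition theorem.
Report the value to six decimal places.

Term-by-term m-sum for l=1 (normalisation 4π/3 = 4.188790):
  m=-1: Y*=0.00167 + 0.00254j  Y=0.12253 + 0.09651j  product -0.00004 + 0.00047j
  m=+0: Y*=-0.48858 + 0.00000j  Y=-0.43598 + 0.00000j  product 0.21301 + 0.00000j
  m=+1: Y*=-0.00167 + 0.00254j  Y=-0.12253 + 0.09651j  product -0.00004 - 0.00047j
Total Σ_m = 0.21293 + 0.00000j. Multiply by 4.188790: 0.89192 + 0.00000j. P_1(cos γ) = 0.891917

0.891917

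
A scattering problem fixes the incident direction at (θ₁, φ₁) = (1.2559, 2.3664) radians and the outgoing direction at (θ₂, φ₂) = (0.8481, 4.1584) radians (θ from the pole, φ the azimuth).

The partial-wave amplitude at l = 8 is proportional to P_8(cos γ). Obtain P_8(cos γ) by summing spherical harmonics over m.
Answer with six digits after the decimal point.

Term-by-term m-sum for l=8 (normalisation 4π/17 = 0.739198):
  m=-8: Y*=(0.343192, 0.028082)  Y=(-0.014288, -0.049598)  product (-0.003511, -0.017423)
  m=-7: Y*=(-0.293792, -0.339081)  Y=(-0.122271, 0.134900)  product (0.081664, 0.001827)
  m=-6: Y*=(-0.007470, 0.121846)  Y=(0.366512, 0.067581)  product (-0.010972, 0.044153)
  m=-5: Y*=(-0.226797, 0.204757)  Y=(-0.165118, -0.423640)  product (0.124192, 0.062271)
  m=-4: Y*=(0.247526, 0.010110)  Y=(-0.132946, 0.176650)  product (-0.034694, 0.042381)
  m=-3: Y*=(0.137788, 0.146495)  Y=(-0.221003, -0.020205)  product (-0.027492, -0.035160)
  m=-2: Y*=(0.005808, -0.284526)  Y=(0.158648, 0.317954)  product (0.091388, -0.043293)
  m=-1: Y*=(0.107831, -0.105652)  Y=(-0.034553, 0.055855)  product (0.002175, 0.009673)
  m=+0: Y*=(-0.292195, -0.000000)  Y=(0.364018, 0.000000)  product (-0.106364, -0.000000)
  m=+1: Y*=(-0.107831, -0.105652)  Y=(0.034553, 0.055855)  product (0.002175, -0.009673)
  m=+2: Y*=(0.005808, 0.284526)  Y=(0.158648, -0.317954)  product (0.091388, 0.043293)
  m=+3: Y*=(-0.137788, 0.146495)  Y=(0.221003, -0.020205)  product (-0.027492, 0.035160)
  m=+4: Y*=(0.247526, -0.010110)  Y=(-0.132946, -0.176650)  product (-0.034694, -0.042381)
  m=+5: Y*=(0.226797, 0.204757)  Y=(0.165118, -0.423640)  product (0.124192, -0.062271)
  m=+6: Y*=(-0.007470, -0.121846)  Y=(0.366512, -0.067581)  product (-0.010972, -0.044153)
  m=+7: Y*=(0.293792, -0.339081)  Y=(0.122271, 0.134900)  product (0.081664, -0.001827)
  m=+8: Y*=(0.343192, -0.028082)  Y=(-0.014288, 0.049598)  product (-0.003511, 0.017423)
Σ over m = (0.339137, 0.000000); ×(4π/17) → (0.250689, 0.000000). Real part: 0.250689

0.250689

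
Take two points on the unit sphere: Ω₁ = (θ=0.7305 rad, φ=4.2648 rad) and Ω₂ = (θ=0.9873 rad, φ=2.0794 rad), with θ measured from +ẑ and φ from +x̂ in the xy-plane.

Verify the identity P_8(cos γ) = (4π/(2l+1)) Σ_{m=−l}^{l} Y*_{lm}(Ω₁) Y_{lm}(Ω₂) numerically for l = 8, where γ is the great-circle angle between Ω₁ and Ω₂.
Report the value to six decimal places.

Term-by-term m-sum for l=8 (normalisation 4π/17 = 0.739198):
  m=-8: -0.018329+0.008609i × -0.072767+0.097011i = +0.000499-0.002405i  (running Σ = +0.000499-0.002405i)
  m=-7: +0.000766-0.090419i × -0.130180-0.292584i = -0.026555+0.011547i  (running Σ = -0.026056+0.009142i)
  m=-6: +0.218356+0.107114i × +0.449991+0.040596i = +0.093910+0.057065i  (running Σ = +0.067854+0.066207i)
  m=-5: -0.334894+0.263771i × -0.158704+0.232688i = -0.008227-0.119788i  (running Σ = +0.059626-0.053581i)
  m=-4: -0.096124-0.430744i × +0.066273+0.132556i = +0.050727-0.041288i  (running Σ = +0.110353-0.094869i)
  m=-3: +0.109064+0.025310i × -0.362888-0.016336i = -0.039164-0.010966i  (running Σ = +0.071189-0.105835i)
  m=-2: +0.205434-0.256331i × +0.018827-0.030462i = -0.003941-0.011084i  (running Σ = +0.067248-0.116919i)
  m=-1: +0.122927+0.256052i × -0.166258-0.298206i = +0.055919-0.079228i  (running Σ = +0.123167-0.196147i)
  m=0: +0.249167-0.000000i × +0.088437+0.000000i = +0.022036+0.000000i  (running Σ = +0.145203-0.196147i)
  m=1: -0.122927+0.256052i × +0.166258-0.298206i = +0.055919+0.079228i  (running Σ = +0.201121-0.116919i)
  m=2: +0.205434+0.256331i × +0.018827+0.030462i = -0.003941+0.011084i  (running Σ = +0.197181-0.105835i)
  m=3: -0.109064+0.025310i × +0.362888-0.016336i = -0.039164+0.010966i  (running Σ = +0.158016-0.094869i)
  m=4: -0.096124+0.430744i × +0.066273-0.132556i = +0.050727+0.041288i  (running Σ = +0.208743-0.053581i)
  m=5: +0.334894+0.263771i × +0.158704+0.232688i = -0.008227+0.119788i  (running Σ = +0.200516+0.066207i)
  m=6: +0.218356-0.107114i × +0.449991-0.040596i = +0.093910-0.057065i  (running Σ = +0.294426+0.009142i)
  m=7: -0.000766-0.090419i × +0.130180-0.292584i = -0.026555-0.011547i  (running Σ = +0.267871-0.002405i)
  m=8: -0.018329-0.008609i × -0.072767-0.097011i = +0.000499+0.002405i  (running Σ = +0.268370-0.000000i)
Σ over m = +0.268370-0.000000i; ×(4π/17) → +0.198378-0.000000i. Real part: 0.198378

0.198378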